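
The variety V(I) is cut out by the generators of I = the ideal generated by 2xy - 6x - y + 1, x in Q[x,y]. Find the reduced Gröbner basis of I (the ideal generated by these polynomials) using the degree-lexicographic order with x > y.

G = {x, y - 1}

f_1 = 2xy - 6x - y + 1, LT = xy.
f_2 = x, LT = x.

S(f_1,f_2): lcm = xy. S = -3x - 1/2y + 1/2.
  leading term x: subtract (-3)·f_2 from -3x - 1/2y + 1/2 → -1/2y + 1/2
  leading term y: no divisor's leading term divides it; move -1/2y to the remainder.
  leading term 1: no divisor's leading term divides it; move 1/2 to the remainder.
  remainder -1/2y + 1/2 ≠ 0; add g_3 = -1/2y + 1/2 to the basis.

The other S-polynomials (S(f_1,g_3), S(f_2,g_3)) all reduce to 0 modulo the current basis, so we have a Gröbner basis.
Inter-reduce: drop elements whose leading term is divisible by another's, tail-reduce, and make monic.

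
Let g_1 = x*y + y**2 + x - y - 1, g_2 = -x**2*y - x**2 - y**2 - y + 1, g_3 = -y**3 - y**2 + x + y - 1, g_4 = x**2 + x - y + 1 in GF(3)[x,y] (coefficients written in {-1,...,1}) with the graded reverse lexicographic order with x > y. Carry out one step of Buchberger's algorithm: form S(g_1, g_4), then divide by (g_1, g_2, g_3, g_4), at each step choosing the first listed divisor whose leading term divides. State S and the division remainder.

lcm(LM(g_1), LM(g_4)) = x**2*y.
S = (lcm/LT(g_1))·g_1 − (lcm/LT(g_4))·g_4 = x*y**2 + x**2 + x*y + y**2 - x - y.
Reduce S modulo (g_1, g_2, g_3, g_4) in that order:
  leading term x*y**2: subtract (y)·g_1 from x*y**2 + x**2 + x*y + y**2 - x - y → -y**3 + x**2 - y**2 - x
  leading term y**3: subtract (1)·g_3 from -y**3 + x**2 - y**2 - x → x**2 + x - y + 1
  leading term x**2: subtract (1)·g_4 from x**2 + x - y + 1 → 0
The remainder is 0, so this S-polynomial contributes no new basis element.

S(g_1, g_4) = x*y**2 + x**2 + x*y + y**2 - x - y; remainder on division = 0.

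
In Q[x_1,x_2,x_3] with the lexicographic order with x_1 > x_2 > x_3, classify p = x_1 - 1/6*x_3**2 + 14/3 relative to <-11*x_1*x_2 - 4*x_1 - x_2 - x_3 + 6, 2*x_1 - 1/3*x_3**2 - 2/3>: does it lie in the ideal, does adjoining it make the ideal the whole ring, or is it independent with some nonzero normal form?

Adjoining x_1 - 1/6*x_3**2 + 14/3 makes the ideal the whole ring: the system is inconsistent.

First compute the reduced Gröbner basis of I by Buchberger's algorithm.
f_1 = -11*x_1*x_2 - 4*x_1 - x_2 - x_3 + 6, LT = x_1*x_2.
f_2 = 2*x_1 - 1/3*x_3**2 - 2/3, LT = x_1.

S(f_1,f_2): lcm = x_1*x_2. S = 4/11*x_1 + 1/6*x_2*x_3**2 + 14/33*x_2 + 1/11*x_3 - 6/11.
  leading term x_1: subtract (2/11)·f_2 from 4/11*x_1 + 1/6*x_2*x_3**2 + 14/33*x_2 + 1/11*x_3 - 6/11 → 1/6*x_2*x_3**2 + 14/33*x_2 + 2/33*x_3**2 + 1/11*x_3 - 14/33
  leading term x_2*x_3**2: no divisor's leading term divides it; move 1/6*x_2*x_3**2 to the remainder.
  leading term x_2: no divisor's leading term divides it; move 14/33*x_2 to the remainder.
  leading term x_3**2: no divisor's leading term divides it; move 2/33*x_3**2 to the remainder.
  leading term x_3: no divisor's leading term divides it; move 1/11*x_3 to the remainder.
  leading term 1: no divisor's leading term divides it; move -14/33 to the remainder.
  remainder 1/6*x_2*x_3**2 + 14/33*x_2 + 2/33*x_3**2 + 1/11*x_3 - 14/33 ≠ 0; add h_3 = 1/6*x_2*x_3**2 + 14/33*x_2 + 2/33*x_3**2 + 1/11*x_3 - 14/33 to the basis.

S(f_1,h_3): lcm = x_1*x_2*x_3**2. S = -28/11*x_1*x_2 - 6/11*x_1*x_3 + 28/11*x_1 + 1/11*x_2*x_3**2 + 1/11*x_3**3 - 6/11*x_3**2.
  leading term x_1*x_2: subtract (28/121)·f_1 from -28/11*x_1*x_2 - 6/11*x_1*x_3 + 28/11*x_1 + 1/11*x_2*x_3**2 + 1/11*x_3**3 - 6/11*x_3**2 → -6/11*x_1*x_3 + 420/121*x_1 + 1/11*x_2*x_3**2 + 28/121*x_2 + 1/11*x_3**3 - 6/11*x_3**2 + 28/121*x_3 - 168/121
  leading term x_1*x_3: subtract (-3/11*x_3)·f_2 from -6/11*x_1*x_3 + 420/121*x_1 + 1/11*x_2*x_3**2 + 28/121*x_2 + 1/11*x_3**3 - 6/11*x_3**2 + 28/121*x_3 - 168/121 → 420/121*x_1 + 1/11*x_2*x_3**2 + 28/121*x_2 - 6/11*x_3**2 + 6/121*x_3 - 168/121
  leading term x_1: subtract (210/121)·f_2 from 420/121*x_1 + 1/11*x_2*x_3**2 + 28/121*x_2 - 6/11*x_3**2 + 6/121*x_3 - 168/121 → 1/11*x_2*x_3**2 + 28/121*x_2 + 4/121*x_3**2 + 6/121*x_3 - 28/121
  leading term x_2*x_3**2: subtract (6/11)·h_3 from 1/11*x_2*x_3**2 + 28/121*x_2 + 4/121*x_3**2 + 6/121*x_3 - 28/121 → 0
  remainder 0.

S(f_2,h_3): leading monomials are coprime, so the S-polynomial reduces to 0 (Buchberger's first criterion).
Every S-polynomial of the final basis reduces to 0, so we have a Gröbner basis.
Inter-reduce: drop elements whose leading term is divisible by another's, tail-reduce, and make monic.
Reduced Gröbner basis: {x_1 - 1/6*x_3**2 - 1/3, x_2*x_3**2 + 28/11*x_2 + 4/11*x_3**2 + 6/11*x_3 - 28/11}.
Label its elements g_1 = x_1 - 1/6*x_3**2 - 1/3, g_2 = x_2*x_3**2 + 28/11*x_2 + 4/11*x_3**2 + 6/11*x_3 - 28/11.

Reduce p = x_1 - 1/6*x_3**2 + 14/3 modulo G:
  leading term x_1: subtract (1)·g_1 from x_1 - 1/6*x_3**2 + 14/3 → 5
  leading term 1: no divisor's leading term divides it; move 5 to the remainder.
  normal form = 5.
The normal form is nonzero, so p ∉ I. Since p minus its normal form lies in I, I + (p) = I + (r) where r = 5; decide whether this ideal is the whole ring.
Here r = 5 is a nonzero constant, hence a unit: 1 ∈ I + (p), the Gröbner basis of I + (p) is {1}, and the enlarged system has no common solution — adjoining p is inconsistent.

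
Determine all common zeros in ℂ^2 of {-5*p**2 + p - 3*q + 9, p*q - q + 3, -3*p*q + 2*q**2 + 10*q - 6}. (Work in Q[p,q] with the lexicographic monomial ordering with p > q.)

{(2, -3)}

Compute a lex Gröbner basis by Buchberger's algorithm.
f_1 = -5*p**2 + p - 3*q + 9, LT = p**2.
f_2 = p*q - q + 3, LT = p*q.
f_3 = -3*p*q + 2*q**2 + 10*q - 6, LT = p*q.

S(f_1,f_2): lcm = p**2*q. S = 4/5*p*q - 3*p + 3/5*q**2 - 9/5*q.
  leading term p*q: subtract (4/5)·f_2 from 4/5*p*q - 3*p + 3/5*q**2 - 9/5*q → -3*p + 3/5*q**2 - q - 12/5
  leading term p: no divisor's leading term divides it; move -3*p to the remainder.
  leading term q**2: no divisor's leading term divides it; move 3/5*q**2 to the remainder.
  leading term q: no divisor's leading term divides it; move -q to the remainder.
  leading term 1: no divisor's leading term divides it; move -12/5 to the remainder.
  remainder -3*p + 3/5*q**2 - q - 12/5 ≠ 0; add h_4 = -3*p + 3/5*q**2 - q - 12/5 to the basis.

S(f_1,f_3): lcm = p**2*q. S = 2/3*p*q**2 + 47/15*p*q - 2*p + 3/5*q**2 - 9/5*q.
  leading term p*q**2: subtract (2/3*q)·f_2 from 2/3*p*q**2 + 47/15*p*q - 2*p + 3/5*q**2 - 9/5*q → 47/15*p*q - 2*p + 19/15*q**2 - 19/5*q
  leading term p*q: subtract (47/15)·f_2 from 47/15*p*q - 2*p + 19/15*q**2 - 19/5*q → -2*p + 19/15*q**2 - 2/3*q - 47/5
  leading term p: subtract (2/3)·h_4 from -2*p + 19/15*q**2 - 2/3*q - 47/5 → 13/15*q**2 - 39/5
  leading term q**2: no divisor's leading term divides it; move 13/15*q**2 to the remainder.
  leading term 1: no divisor's leading term divides it; move -39/5 to the remainder.
  remainder 13/15*q**2 - 39/5 ≠ 0; add h_5 = 13/15*q**2 - 39/5 to the basis.

S(f_2,f_3): lcm = p*q. S = 2/3*q**2 + 7/3*q + 1.
  leading term q**2: subtract (10/13)·h_5 from 2/3*q**2 + 7/3*q + 1 → 7/3*q + 7
  leading term q: no divisor's leading term divides it; move 7/3*q to the remainder.
  leading term 1: no divisor's leading term divides it; move 7 to the remainder.
  remainder 7/3*q + 7 ≠ 0; add h_6 = 7/3*q + 7 to the basis.

The other S-polynomials (S(f_1,h_4), S(f_2,h_4), S(f_3,h_4), S(f_1,h_5), S(f_2,h_5), S(f_3,h_5), S(h_4,h_5), S(f_1,h_6), S(f_2,h_6), S(f_3,h_6), S(h_4,h_6), S(h_5,h_6)) all reduce to 0 modulo the current basis, so we have a Gröbner basis.
Inter-reduce: drop elements whose leading term is divisible by another's, tail-reduce, and make monic.
Reduced Gröbner basis: {p - 2, q + 3}.

The lex basis is triangular: the last element involves only q. Solving q + 3 = 0 gives q ∈ {-3}; substituting each value into the earlier elements determines the remaining variables.
  q = -3: the earlier basis element becomes p - 2 = 0, giving p = 2 — point (2, -3).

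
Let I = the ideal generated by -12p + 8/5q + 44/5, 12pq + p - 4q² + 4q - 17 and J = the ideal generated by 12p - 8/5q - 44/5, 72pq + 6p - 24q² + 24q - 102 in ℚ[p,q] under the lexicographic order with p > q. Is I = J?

Two ideals are equal iff their reduced Gröbner bases coincide (the reduced basis is unique for a fixed ordering).
Buchberger on the first generating set:
f_1 = -12p + 8/5q + 44/5, LT = p.
f_2 = 12pq + p - 4q² + 4q - 17, LT = pq.

S(f_1,f_2): lcm = pq. S = -1/12p + ⅕q² - 16/15q + 17/12.
  leading term p: subtract (1/144)·f_1 from -1/12p + ⅕q² - 16/15q + 17/12 → ⅕q² - 97/90q + 61/45
  leading term q²: no divisor's leading term divides it; move ⅕q² to the remainder.
  leading term q: no divisor's leading term divides it; move -97/90q to the remainder.
  leading term 1: no divisor's leading term divides it; move 61/45 to the remainder.
  remainder ⅕q² - 97/90q + 61/45 ≠ 0; add g_3 = ⅕q² - 97/90q + 61/45 to the basis.

S(f_1,g_3): leading monomials are coprime, so the S-polynomial reduces to 0 (Buchberger's first criterion).
S(f_2,g_3): lcm = pq². S = 197/36pq - 61/9p - ⅓q³ + ⅓q² - 17/12q.
  leading term pq: subtract (-197/432q)·f_1 from 197/36pq - 61/9p - ⅓q³ + ⅓q² - 17/12q → -61/9p - ⅓q³ + 287/270q² + 701/270q
  leading term p: subtract (61/108)·f_1 from -61/9p - ⅓q³ + 287/270q² + 701/270q → -⅓q³ + 287/270q² + 457/270q - 671/135
  leading term q³: subtract (-5/3q)·g_3 from -⅓q³ + 287/270q² + 457/270q - 671/135 → -11/15q² + 1067/270q - 671/135
  leading term q²: subtract (-11/3)·g_3 from -11/15q² + 1067/270q - 671/135 → 0
  remainder 0.

Every S-polynomial of the final basis reduces to 0, so we have a Gröbner basis.
Inter-reduce: drop elements whose leading term is divisible by another's, tail-reduce, and make monic.
Reduced Gröbner basis: {p - 2/15q - 11/15, q² - 97/18q + 61/9}.

Buchberger on the second generating set:
h_1 = 12p - 8/5q - 44/5, LT = p.
h_2 = 72pq + 6p - 24q² + 24q - 102, LT = pq.

S(h_1,h_2): lcm = pq. S = -1/12p + ⅕q² - 16/15q + 17/12.
  leading term p: subtract (-1/144)·h_1 from -1/12p + ⅕q² - 16/15q + 17/12 → ⅕q² - 97/90q + 61/45
  leading term q²: no divisor's leading term divides it; move ⅕q² to the remainder.
  leading term q: no divisor's leading term divides it; move -97/90q to the remainder.
  leading term 1: no divisor's leading term divides it; move 61/45 to the remainder.
  remainder ⅕q² - 97/90q + 61/45 ≠ 0; add k_3 = ⅕q² - 97/90q + 61/45 to the basis.

S(h_1,k_3): leading monomials are coprime, so the S-polynomial reduces to 0 (Buchberger's first criterion).
S(h_2,k_3): lcm = pq². S = 197/36pq - 61/9p - ⅓q³ + ⅓q² - 17/12q.
  leading term pq: subtract (197/432q)·h_1 from 197/36pq - 61/9p - ⅓q³ + ⅓q² - 17/12q → -61/9p - ⅓q³ + 287/270q² + 701/270q
  leading term p: subtract (-61/108)·h_1 from -61/9p - ⅓q³ + 287/270q² + 701/270q → -⅓q³ + 287/270q² + 457/270q - 671/135
  leading term q³: subtract (-5/3q)·k_3 from -⅓q³ + 287/270q² + 457/270q - 671/135 → -11/15q² + 1067/270q - 671/135
  leading term q²: subtract (-11/3)·k_3 from -11/15q² + 1067/270q - 671/135 → 0
  remainder 0.

Every S-polynomial of the final basis reduces to 0, so we have a Gröbner basis.
Inter-reduce: drop elements whose leading term is divisible by another's, tail-reduce, and make monic.
Reduced Gröbner basis: {p - 2/15q - 11/15, q² - 97/18q + 61/9}.

These coincide, so the ideals are equal.

Yes, the ideals are equal.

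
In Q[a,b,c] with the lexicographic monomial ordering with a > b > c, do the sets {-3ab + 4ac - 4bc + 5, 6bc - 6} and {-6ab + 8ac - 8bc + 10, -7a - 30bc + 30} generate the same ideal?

No, the ideals differ.

Two ideals are equal iff their reduced Gröbner bases coincide (the reduced basis is unique for a fixed ordering).
Buchberger on the first generating set:
f_1 = -3ab + 4ac - 4bc + 5, LT = ab.
f_2 = 6bc - 6, LT = bc.

S(f_1,f_2): lcm = abc. S = -\tfrac{4}{3}ac^{2} + a + \tfrac{4}{3}bc^{2} - \tfrac{5}{3}c.
  reduce S modulo (f_1, f_2):
  remainder -\tfrac{4}{3}ac^{2} + a - \tfrac{1}{3}c ≠ 0; add g_3 = -\tfrac{4}{3}ac^{2} + a - \tfrac{1}{3}c to the basis.

The other S-polynomials (S(f_1,g_3), S(f_2,g_3)) all reduce to 0 modulo the current basis, so we have a Gröbner basis.
Inter-reduce: drop elements whose leading term is divisible by another's, tail-reduce, and make monic.
Reduced Gröbner basis: {ab - \tfrac{4}{3}ac - \tfrac{1}{3}, ac^{2} - \tfrac{3}{4}a + \tfrac{1}{4}c, bc - 1}.

Buchberger on the second generating set:
h_1 = -6ab + 8ac - 8bc + 10, LT = ab.
h_2 = -7a - 30bc + 30, LT = a.

S(h_1,h_2): lcm = ab. S = -\tfrac{4}{3}ac - \tfrac{30}{7}b^{2}c + \tfrac{4}{3}bc + \tfrac{30}{7}b - \tfrac{5}{3}.
  reduce S modulo (h_1, h_2):
  remainder -\tfrac{30}{7}b^{2}c + \tfrac{40}{7}bc^{2} + \tfrac{4}{3}bc + \tfrac{30}{7}b - \tfrac{40}{7}c - \tfrac{5}{3} ≠ 0; add k_3 = -\tfrac{30}{7}b^{2}c + \tfrac{40}{7}bc^{2} + \tfrac{4}{3}bc + \tfrac{30}{7}b - \tfrac{40}{7}c - \tfrac{5}{3} to the basis.

The other S-polynomials (S(h_1,k_3), S(h_2,k_3)) all reduce to 0 modulo the current basis, so we have a Gröbner basis.
Inter-reduce: drop elements whose leading term is divisible by another's, tail-reduce, and make monic.
Reduced Gröbner basis: {a + \tfrac{30}{7}bc - \tfrac{30}{7}, b^{2}c - \tfrac{4}{3}bc^{2} - \tfrac{14}{45}bc - b + \tfrac{4}{3}c + \tfrac{7}{18}}.

The bases are distinct; the ideals are different.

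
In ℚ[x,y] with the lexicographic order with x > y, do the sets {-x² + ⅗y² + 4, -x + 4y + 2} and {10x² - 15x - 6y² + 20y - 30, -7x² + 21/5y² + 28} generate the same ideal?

No, the ideals differ.

Equality of ideals is decidable: compute both reduced Gröbner bases (unique for the ordering) and check whether they agree.
Buchberger on the first generating set:
f_1 = -x² + ⅗y² + 4, LT = x².
f_2 = -x + 4y + 2, LT = x.

S(f_1,f_2): lcm = x². S = 4xy + 2x - ⅗y² - 4.
  reduce S modulo (f_1, f_2):
  remainder 77/5y² + 16y ≠ 0; add g_3 = 77/5y² + 16y to the basis.

The other S-polynomials (S(f_1,g_3), S(f_2,g_3)) all reduce to 0 modulo the current basis, so we have a Gröbner basis.
Inter-reduce: drop elements whose leading term is divisible by another's, tail-reduce, and make monic.
Reduced Gröbner basis: {x - 4y - 2, y² + 80/77y}.

Buchberger on the second generating set:
h_1 = 10x² - 15x - 6y² + 20y - 30, LT = x².
h_2 = -7x² + 21/5y² + 28, LT = x².

S(h_1,h_2): lcm = x². S = -3/2x + 2y + 1.
  reduce S modulo (h_1, h_2):
  remainder -3/2x + 2y + 1 ≠ 0; add k_3 = -3/2x + 2y + 1 to the basis.

S(h_1,k_3): lcm = x². S = 4/3xy - ⅚x - ⅗y² + 2y - 3.
  reduce S modulo (h_1, h_2, k_3):
  remainder 53/45y² + 16/9y - 32/9 ≠ 0; add k_4 = 53/45y² + 16/9y - 32/9 to the basis.

The other S-polynomials (S(h_2,k_3), S(h_1,k_4), S(h_2,k_4), S(k_3,k_4)) all reduce to 0 modulo the current basis, so we have a Gröbner basis.
Inter-reduce: drop elements whose leading term is divisible by another's, tail-reduce, and make monic.
Reduced Gröbner basis: {x - 4/3y - ⅔, y² + 80/53y - 160/53}.

Since the reduced bases disagree, the two ideals are not the same.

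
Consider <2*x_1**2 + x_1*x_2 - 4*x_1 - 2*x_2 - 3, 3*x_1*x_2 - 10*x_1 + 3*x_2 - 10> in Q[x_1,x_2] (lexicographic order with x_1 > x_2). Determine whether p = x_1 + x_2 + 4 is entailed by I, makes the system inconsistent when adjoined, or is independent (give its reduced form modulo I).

First compute the reduced Gröbner basis of I by Buchberger's algorithm.
f_1 = 2*x_1**2 + x_1*x_2 - 4*x_1 - 2*x_2 - 3, LT = x_1**2.
f_2 = 3*x_1*x_2 - 10*x_1 + 3*x_2 - 10, LT = x_1*x_2.

S(f_1,f_2): lcm = x_1**2*x_2. S = 10/3*x_1**2 + 1/2*x_1*x_2**2 - 3*x_1*x_2 + 10/3*x_1 - x_2**2 - 3/2*x_2.
  reduce S modulo (f_1, f_2):
  remainder -3/2*x_2**2 + 13/2*x_2 - 5 ≠ 0; add h_3 = -3/2*x_2**2 + 13/2*x_2 - 5 to the basis.

The other S-polynomials (S(f_1,h_3), S(f_2,h_3)) all reduce to 0 modulo the current basis, so we have a Gröbner basis.
Inter-reduce: drop elements whose leading term is divisible by another's, tail-reduce, and make monic.
Reduced Gröbner basis: {x_1**2 - 1/3*x_1 - 3/2*x_2 + 1/6, x_1*x_2 - 10/3*x_1 + x_2 - 10/3, x_2**2 - 13/3*x_2 + 10/3}.
Label its elements g_1 = x_1**2 - 1/3*x_1 - 3/2*x_2 + 1/6, g_2 = x_1*x_2 - 10/3*x_1 + x_2 - 10/3, g_3 = x_2**2 - 13/3*x_2 + 10/3.

Reduce p = x_1 + x_2 + 4 modulo G:
  leading term x_1: no divisor's leading term divides it; move x_1 to the remainder.
  leading term x_2: no divisor's leading term divides it; move x_2 to the remainder.
  leading term 1: no divisor's leading term divides it; move 4 to the remainder.
  normal form = x_1 + x_2 + 4.
The normal form is nonzero, so p ∉ I. Since p minus its normal form lies in I, I + (p) = I + (r) where r = x_1 + x_2 + 4; decide whether this ideal is the whole ring.
Run Buchberger on G together with r (pairs among the g_i already reduce to 0 since G is a Gröbner basis):
g_1 = x_1**2 - 1/3*x_1 - 3/2*x_2 + 1/6, LT = x_1**2.
g_2 = x_1*x_2 - 10/3*x_1 + x_2 - 10/3, LT = x_1*x_2.
g_3 = x_2**2 - 13/3*x_2 + 10/3, LT = x_2**2.
r = x_1 + x_2 + 4, LT = x_1.

S(g_1,r): lcm = x_1**2. S = -x_1*x_2 - 13/3*x_1 - 3/2*x_2 + 1/6.
  reduce S modulo (g_1, g_2, g_3, r):
  remainder 43/6*x_2 + 55/2 ≠ 0; add m_5 = 43/6*x_2 + 55/2 to the basis.

S(g_2,r): lcm = x_1*x_2. S = -10/3*x_1 - x_2**2 - 3*x_2 - 10/3.
  reduce S modulo (g_1, g_2, g_3, r, m_5):
  remainder 3700/129 ≠ 0; add m_6 = 3700/129 to the basis.

The other S-polynomials (S(g_1,g_2), S(g_1,g_3), S(g_2,g_3), S(g_3,r), S(g_1,m_5), S(g_2,m_5), S(g_3,m_5), S(r,m_5), S(g_1,m_6), S(g_2,m_6), S(g_3,m_6), S(r,m_6), S(m_5,m_6)) all reduce to 0 modulo the current basis, so we have a Gröbner basis.
Inter-reduce: drop elements whose leading term is divisible by another's, tail-reduce, and make monic.
Reduced Gröbner basis: {1}.
The reduced Gröbner basis of I + (p) is {1}: the ideal is the whole ring, so the enlarged system has no common solution — adjoining p is inconsistent.

Adjoining x_1 + x_2 + 4 makes the ideal the whole ring: the system is inconsistent.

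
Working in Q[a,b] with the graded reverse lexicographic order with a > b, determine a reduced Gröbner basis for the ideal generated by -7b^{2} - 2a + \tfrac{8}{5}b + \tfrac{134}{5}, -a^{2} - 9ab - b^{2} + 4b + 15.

The reduced Gröbner basis is the canonical form of the ideal for this ordering.

f_1 = -7b^{2} - 2a + \tfrac{8}{5}b + \tfrac{134}{5}, LT = b^{2}.
f_2 = -a^{2} - 9ab - b^{2} + 4b + 15, LT = a^{2}.

The S-polynomials (S(f_1,f_2)) all reduce to 0 modulo the current basis, so we have a Gröbner basis.

G = {a^{2} + 9ab - \tfrac{2}{7}a - \tfrac{132}{35}b - \tfrac{391}{35}, b^{2} + \tfrac{2}{7}a - \tfrac{8}{35}b - \tfrac{134}{35}}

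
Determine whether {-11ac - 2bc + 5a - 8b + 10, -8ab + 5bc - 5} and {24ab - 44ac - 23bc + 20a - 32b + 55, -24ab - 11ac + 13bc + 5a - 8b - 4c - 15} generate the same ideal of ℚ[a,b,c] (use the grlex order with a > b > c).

Equality of ideals is decidable: compute both reduced Gröbner bases (unique for the ordering) and check whether they agree.
Buchberger on the first generating set:
f_1 = -11ac - 2bc + 5a - 8b + 10, LT = ac.
f_2 = -8ab + 5bc - 5, LT = ab.

S(f_1,f_2): lcm = abc. S = 2/11b²c + ⅝bc² - 5/11ab + 8/11b² - 10/11b - ⅝c.
  leading term b²c: no divisor's leading term divides it; move 2/11b²c to the remainder.
  leading term bc²: no divisor's leading term divides it; move ⅝bc² to the remainder.
  leading term ab: subtract (5/88)·f_2 from -5/11ab + 8/11b² - 10/11b - ⅝c → 8/11b² - 25/88bc - 10/11b - ⅝c + 25/88
  leading term b²: no divisor's leading term divides it; move 8/11b² to the remainder.
  leading term bc: no divisor's leading term divides it; move -25/88bc to the remainder.
  leading term b: no divisor's leading term divides it; move -10/11b to the remainder.
  leading term c: no divisor's leading term divides it; move -⅝c to the remainder.
  leading term 1: no divisor's leading term divides it; move 25/88 to the remainder.
  remainder 2/11b²c + ⅝bc² + 8/11b² - 25/88bc - 10/11b - ⅝c + 25/88 ≠ 0; add g_3 = 2/11b²c + ⅝bc² + 8/11b² - 25/88bc - 10/11b - ⅝c + 25/88 to the basis.

The other S-polynomials (S(f_1,g_3), S(f_2,g_3)) all reduce to 0 modulo the current basis, so we have a Gröbner basis.
Inter-reduce: drop elements whose leading term is divisible by another's, tail-reduce, and make monic.
Reduced Gröbner basis: {b²c + 55/16bc² + 4b² - 25/16bc - 5b - 55/16c + 25/16, ab - ⅝bc + ⅝, ac + 2/11bc - 5/11a + 8/11b - 10/11}.

Buchberger on the second generating set:
h_1 = 24ab - 44ac - 23bc + 20a - 32b + 55, LT = ab.
h_2 = -24ab - 11ac + 13bc + 5a - 8b - 4c - 15, LT = ab.

S(h_1,h_2): lcm = ab. S = -55/24ac - 5/12bc + 25/24a - 5/3b - ⅙c + 5/3.
  leading term ac: no divisor's leading term divides it; move -55/24ac to the remainder.
  leading term bc: no divisor's leading term divides it; move -5/12bc to the remainder.
  leading term a: no divisor's leading term divides it; move 25/24a to the remainder.
  leading term b: no divisor's leading term divides it; move -5/3b to the remainder.
  leading term c: no divisor's leading term divides it; move -⅙c to the remainder.
  leading term 1: no divisor's leading term divides it; move 5/3 to the remainder.
  remainder -55/24ac - 5/12bc + 25/24a - 5/3b - ⅙c + 5/3 ≠ 0; add k_3 = -55/24ac - 5/12bc + 25/24a - 5/3b - ⅙c + 5/3 to the basis.

S(h_1,k_3): lcm = abc. S = -11/6ac² - 2/11b²c - 23/24bc² + 5/11ab + ⅚ac - 8/11b² - 232/165bc + 8/11b + 55/24c.
  leading term ac²: subtract (⅘c)·k_3 from -11/6ac² - 2/11b²c - 23/24bc² + 5/11ab + ⅚ac - 8/11b² - 232/165bc + 8/11b + 55/24c → -2/11b²c - ⅝bc² + 5/11ab - 8/11b² - 4/55bc + 2/15c² + 8/11b + 23/24c
  leading term b²c: no divisor's leading term divides it; move -2/11b²c to the remainder.
  leading term bc²: no divisor's leading term divides it; move -⅝bc² to the remainder.
  leading term ab: subtract (5/264)·h_1 from 5/11ab - 8/11b² - 4/55bc + 2/15c² + 8/11b + 23/24c → ⅚ac - 8/11b² + 479/1320bc + 2/15c² - 25/66a + 4/3b + 23/24c - 25/24
  leading term ac: subtract (-4/11)·k_3 from ⅚ac - 8/11b² + 479/1320bc + 2/15c² - 25/66a + 4/3b + 23/24c - 25/24 → -8/11b² + 93/440bc + 2/15c² + 8/11b + 79/88c - 115/264
  leading term b²: no divisor's leading term divides it; move -8/11b² to the remainder.
  leading term bc: no divisor's leading term divides it; move 93/440bc to the remainder.
  leading term c²: no divisor's leading term divides it; move 2/15c² to the remainder.
  leading term b: no divisor's leading term divides it; move 8/11b to the remainder.
  leading term c: no divisor's leading term divides it; move 79/88c to the remainder.
  leading term 1: no divisor's leading term divides it; move -115/264 to the remainder.
  remainder -2/11b²c - ⅝bc² - 8/11b² + 93/440bc + 2/15c² + 8/11b + 79/88c - 115/264 ≠ 0; add k_4 = -2/11b²c - ⅝bc² - 8/11b² + 93/440bc + 2/15c² + 8/11b + 79/88c - 115/264 to the basis.

The other S-polynomials (S(h_2,k_3), S(h_1,k_4), S(h_2,k_4), S(k_3,k_4)) all reduce to 0 modulo the current basis, so we have a Gröbner basis.
Inter-reduce: drop elements whose leading term is divisible by another's, tail-reduce, and make monic.
Reduced Gröbner basis: {b²c + 55/16bc² + 4b² - 93/80bc - 11/15c² - 4b - 79/16c + 115/48, ab - ⅝bc + 2/15c + 23/24, ac + 2/11bc - 5/11a + 8/11b + 4/55c - 8/11}.

These differ, so the ideals are not equal.
The choice of monomial ordering does not affect the verdict — as long as both bases are computed under the same ordering, their equality decides ideal equality.

No, the ideals differ.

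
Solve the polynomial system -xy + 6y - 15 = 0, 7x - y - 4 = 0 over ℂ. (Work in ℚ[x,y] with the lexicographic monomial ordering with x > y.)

{(1, 3), (39/7, 35)}

Compute a lex Gröbner basis by Buchberger's algorithm.
f_1 = -xy + 6y - 15, LT = xy.
f_2 = 7x - y - 4, LT = x.

S(f_1,f_2): lcm = xy. S = 1/7y² - 38/7y + 15.
  leading term y²: no divisor's leading term divides it; move 1/7y² to the remainder.
  leading term y: no divisor's leading term divides it; move -38/7y to the remainder.
  leading term 1: no divisor's leading term divides it; move 15 to the remainder.
  remainder 1/7y² - 38/7y + 15 ≠ 0; add h_3 = 1/7y² - 38/7y + 15 to the basis.

S(f_1,h_3): lcm = xy². S = 38xy - 105x - 6y² + 15y.
  leading term xy: subtract (-38)·f_1 from 38xy - 105x - 6y² + 15y → -105x - 6y² + 243y - 570
  leading term x: subtract (-15)·f_2 from -105x - 6y² + 243y - 570 → -6y² + 228y - 630
  leading term y²: subtract (-42)·h_3 from -6y² + 228y - 630 → 0
  remainder 0.

S(f_2,h_3): leading monomials are coprime, so the S-polynomial reduces to 0 (Buchberger's first criterion).
Every S-polynomial of the final basis reduces to 0, so we have a Gröbner basis.
Inter-reduce: drop elements whose leading term is divisible by another's, tail-reduce, and make monic.
Reduced Gröbner basis: {x - 1/7y - 4/7, y² - 38y + 105}.

Since the basis is lex-ordered, y² - 38y + 105 is univariate in y. Its roots are {3, 35}. Back-substituting each root into the other basis elements fixes the other coordinates.
  y = 3: the earlier basis element becomes x - 1 = 0, giving x = 1 — point (1, 3).
  y = 35: the earlier basis element becomes x - 39/7 = 0, giving x = 39/7 — point (39/7, 35).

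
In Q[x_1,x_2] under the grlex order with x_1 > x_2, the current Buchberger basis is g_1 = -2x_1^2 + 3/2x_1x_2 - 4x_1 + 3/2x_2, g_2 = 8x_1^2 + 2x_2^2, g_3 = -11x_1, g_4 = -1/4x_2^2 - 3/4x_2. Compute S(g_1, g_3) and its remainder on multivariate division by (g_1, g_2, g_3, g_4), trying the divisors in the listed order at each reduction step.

S(g_1, g_3) = -3/4x_1x_2 + 2x_1 - 3/4x_2; remainder on division = -3/4x_2.

lcm(LM(g_1), LM(g_3)) = x_1^2.
S = (lcm/LT(g_1))·g_1 − (lcm/LT(g_3))·g_3 = -3/4x_1x_2 + 2x_1 - 3/4x_2.
Reduce S modulo (g_1, g_2, g_3, g_4) in that order:
  leading term x_1x_2: subtract (3/44x_2)·g_3 from -3/4x_1x_2 + 2x_1 - 3/4x_2 → 2x_1 - 3/4x_2
  leading term x_1: subtract (-2/11)·g_3 from 2x_1 - 3/4x_2 → -3/4x_2
  leading term x_2: no divisor's leading term divides it; move -3/4x_2 to the remainder.
The remainder -3/4x_2 is nonzero, so it would be added as the next basis element.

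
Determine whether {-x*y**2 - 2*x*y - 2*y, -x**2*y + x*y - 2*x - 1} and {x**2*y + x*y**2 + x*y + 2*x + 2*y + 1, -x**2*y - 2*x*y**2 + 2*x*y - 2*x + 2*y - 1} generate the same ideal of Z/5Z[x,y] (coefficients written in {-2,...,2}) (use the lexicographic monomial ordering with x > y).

For a fixed monomial order, each ideal has a unique reduced Gröbner basis; comparing bases decides equality.
Buchberger on the first generating set:
f_1 = -x*y**2 - 2*x*y - 2*y, LT = x*y**2.
f_2 = -x**2*y + x*y - 2*x - 1, LT = x**2*y.

S(f_1,f_2): lcm = x**2*y**2. S = 2*x**2*y + x*y**2 - y.
  leading term x**2*y: subtract (-2)·f_2 from 2*x**2*y + x*y**2 - y → x*y**2 + 2*x*y + x - y - 2
  leading term x*y**2: subtract (-1)·f_1 from x*y**2 + 2*x*y + x - y - 2 → x + 2*y - 2
  leading term x: no divisor's leading term divides it; move x to the remainder.
  leading term y: no divisor's leading term divides it; move 2*y to the remainder.
  leading term 1: no divisor's leading term divides it; move -2 to the remainder.
  remainder x + 2*y - 2 ≠ 0; add g_3 = x + 2*y - 2 to the basis.

S(f_1,g_3): lcm = x*y**2. S = 2*x*y - 2*y**3 + 2*y**2 + 2*y.
  leading term x*y: subtract (2*y)·g_3 from 2*x*y - 2*y**3 + 2*y**2 + 2*y → -2*y**3 - 2*y**2 + y
  leading term y**3: no divisor's leading term divides it; move -2*y**3 to the remainder.
  leading term y**2: no divisor's leading term divides it; move -2*y**2 to the remainder.
  leading term y: no divisor's leading term divides it; move y to the remainder.
  remainder -2*y**3 - 2*y**2 + y ≠ 0; add g_4 = -2*y**3 - 2*y**2 + y to the basis.

The other S-polynomials (S(f_2,g_3), S(f_1,g_4), S(f_2,g_4), S(g_3,g_4)) all reduce to 0 modulo the current basis, so we have a Gröbner basis.
Inter-reduce: drop elements whose leading term is divisible by another's, tail-reduce, and make monic.
Reduced Gröbner basis: {x + 2*y - 2, y**3 + y**2 + 2*y}.

Buchberger on the second generating set:
h_1 = x**2*y + x*y**2 + x*y + 2*x + 2*y + 1, LT = x**2*y.
h_2 = -x**2*y - 2*x*y**2 + 2*x*y - 2*x + 2*y - 1, LT = x**2*y.

S(h_1,h_2): lcm = x**2*y. S = -x*y**2 - 2*x*y - y.
  leading term x*y**2: no divisor's leading term divides it; move -x*y**2 to the remainder.
  leading term x*y: no divisor's leading term divides it; move -2*x*y to the remainder.
  leading term y: no divisor's leading term divides it; move -y to the remainder.
  remainder -x*y**2 - 2*x*y - y ≠ 0; add k_3 = -x*y**2 - 2*x*y - y to the basis.

S(h_1,k_3): lcm = x**2*y**2. S = -2*x**2*y + x*y**3 + x*y**2 + x*y + 2*y**2 + y.
  leading term x**2*y: subtract (-2)·h_1 from -2*x**2*y + x*y**3 + x*y**2 + x*y + 2*y**2 + y → x*y**3 - 2*x*y**2 - 2*x*y - x + 2*y**2 + 2
  leading term x*y**3: subtract (-y)·k_3 from x*y**3 - 2*x*y**2 - 2*x*y - x + 2*y**2 + 2 → x*y**2 - 2*x*y - x + y**2 + 2
  leading term x*y**2: subtract (-1)·k_3 from x*y**2 - 2*x*y - x + y**2 + 2 → x*y - x + y**2 - y + 2
  leading term x*y: no divisor's leading term divides it; move x*y to the remainder.
  leading term x: no divisor's leading term divides it; move -x to the remainder.
  leading term y**2: no divisor's leading term divides it; move y**2 to the remainder.
  leading term y: no divisor's leading term divides it; move -y to the remainder.
  leading term 1: no divisor's leading term divides it; move 2 to the remainder.
  remainder x*y - x + y**2 - y + 2 ≠ 0; add k_4 = x*y - x + y**2 - y + 2 to the basis.

S(h_1,k_4): lcm = x**2*y. S = x**2 + 2*x*y + 2*y + 1.
  leading term x**2: no divisor's leading term divides it; move x**2 to the remainder.
  leading term x*y: subtract (2)·k_4 from 2*x*y + 2*y + 1 → 2*x - 2*y**2 - y + 2
  leading term x: no divisor's leading term divides it; move 2*x to the remainder.
  leading term y**2: no divisor's leading term divides it; move -2*y**2 to the remainder.
  leading term y: no divisor's leading term divides it; move -y to the remainder.
  leading term 1: no divisor's leading term divides it; move 2 to the remainder.
  remainder x**2 + 2*x - 2*y**2 - y + 2 ≠ 0; add k_5 = x**2 + 2*x - 2*y**2 - y + 2 to the basis.

S(k_3,k_4): lcm = x*y**2. S = -2*x*y - y**3 + y**2 - y.
  leading term x*y: subtract (-2)·k_4 from -2*x*y - y**3 + y**2 - y → -2*x - y**3 - 2*y**2 + 2*y - 1
  leading term x: no divisor's leading term divides it; move -2*x to the remainder.
  leading term y**3: no divisor's leading term divides it; move -y**3 to the remainder.
  leading term y**2: no divisor's leading term divides it; move -2*y**2 to the remainder.
  leading term y: no divisor's leading term divides it; move 2*y to the remainder.
  leading term 1: no divisor's leading term divides it; move -1 to the remainder.
  remainder -2*x - y**3 - 2*y**2 + 2*y - 1 ≠ 0; add k_6 = -2*x - y**3 - 2*y**2 + 2*y - 1 to the basis.

S(k_3,k_5): lcm = x**2*y**2. S = 2*x**2*y - 2*x*y**2 + x*y + 2*y**4 + y**3 - 2*y**2.
  leading term x**2*y: subtract (2)·h_1 from 2*x**2*y - 2*x*y**2 + x*y + 2*y**4 + y**3 - 2*y**2 → x*y**2 - x*y + x + 2*y**4 + y**3 - 2*y**2 + y - 2
  leading term x*y**2: subtract (-1)·k_3 from x*y**2 - x*y + x + 2*y**4 + y**3 - 2*y**2 + y - 2 → 2*x*y + x + 2*y**4 + y**3 - 2*y**2 - 2
  leading term x*y: subtract (2)·k_4 from 2*x*y + x + 2*y**4 + y**3 - 2*y**2 - 2 → -2*x + 2*y**4 + y**3 + y**2 + 2*y - 1
  leading term x: subtract (1)·k_6 from -2*x + 2*y**4 + y**3 + y**2 + 2*y - 1 → 2*y**4 + 2*y**3 - 2*y**2
  leading term y**4: no divisor's leading term divides it; move 2*y**4 to the remainder.
  leading term y**3: no divisor's leading term divides it; move 2*y**3 to the remainder.
  leading term y**2: no divisor's leading term divides it; move -2*y**2 to the remainder.
  remainder 2*y**4 + 2*y**3 - 2*y**2 ≠ 0; add k_7 = 2*y**4 + 2*y**3 - 2*y**2 to the basis.

The other S-polynomials (S(h_2,k_3), S(h_2,k_4), S(h_1,k_5), S(h_2,k_5), S(k_4,k_5), S(h_1,k_6), S(h_2,k_6), S(k_3,k_6), S(k_4,k_6), S(k_5,k_6), S(h_1,k_7), S(h_2,k_7), S(k_3,k_7), S(k_4,k_7), S(k_5,k_7), S(k_6,k_7)) all reduce to 0 modulo the current basis, so we have a Gröbner basis.
Inter-reduce: drop elements whose leading term is divisible by another's, tail-reduce, and make monic.
Reduced Gröbner basis: {x - 2*y**3 + y**2 - y - 2, y**4 + y**3 - y**2}.

These differ, so the ideals are not equal.

No, the ideals differ.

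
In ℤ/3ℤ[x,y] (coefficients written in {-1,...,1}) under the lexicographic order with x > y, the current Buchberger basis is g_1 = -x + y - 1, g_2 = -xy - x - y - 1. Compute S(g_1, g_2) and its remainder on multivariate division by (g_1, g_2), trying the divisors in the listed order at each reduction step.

S(g_1, g_2) = -x - y² - 1; remainder on division = -y² - y.

lcm(LM(g_1), LM(g_2)) = xy.
S = (lcm/LT(g_1))·g_1 − (lcm/LT(g_2))·g_2 = -x - y² - 1.
Reduce S modulo (g_1, g_2) in that order:
  leading term x: subtract (1)·g_1 from -x - y² - 1 → -y² - y
  leading term y²: no divisor's leading term divides it; move -y² to the remainder.
  leading term y: no divisor's leading term divides it; move -y to the remainder.
The remainder -y² - y is nonzero, so it would be added as the next basis element.
An S-polynomial is built so that the two leading terms cancel; whether anything survives reduction is exactly the Gröbner-basis criterion.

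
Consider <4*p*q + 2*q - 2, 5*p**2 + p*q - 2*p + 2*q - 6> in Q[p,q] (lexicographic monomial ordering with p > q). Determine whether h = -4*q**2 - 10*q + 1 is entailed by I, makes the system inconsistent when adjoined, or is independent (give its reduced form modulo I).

Adjoining -4*q**2 - 10*q + 1 makes the ideal the whole ring: the system is inconsistent.

First compute the reduced Gröbner basis of I by Buchberger's algorithm.
f_1 = 4*p*q + 2*q - 2, LT = p*q.
f_2 = 5*p**2 + p*q - 2*p + 2*q - 6, LT = p**2.

S(f_1,f_2): lcm = p**2*q. S = -1/5*p*q**2 + 9/10*p*q - 1/2*p - 2/5*q**2 + 6/5*q.
  reduce S modulo (f_1, f_2):
  remainder -1/2*p - 3/10*q**2 + 13/20*q + 9/20 ≠ 0; add k_3 = -1/2*p - 3/10*q**2 + 13/20*q + 9/20 to the basis.

S(f_1,k_3): lcm = p*q. S = -3/5*q**3 + 13/10*q**2 + 7/5*q - 1/2.
  reduce S modulo (f_1, f_2, k_3):
  remainder -3/5*q**3 + 13/10*q**2 + 7/5*q - 1/2 ≠ 0; add k_4 = -3/5*q**3 + 13/10*q**2 + 7/5*q - 1/2 to the basis.

The other S-polynomials (S(f_2,k_3), S(f_1,k_4), S(f_2,k_4), S(k_3,k_4)) all reduce to 0 modulo the current basis, so we have a Gröbner basis.
Inter-reduce: drop elements whose leading term is divisible by another's, tail-reduce, and make monic.
Reduced Gröbner basis: {p + 3/5*q**2 - 13/10*q - 9/10, q**3 - 13/6*q**2 - 7/3*q + 5/6}.
Label its elements g_1 = p + 3/5*q**2 - 13/10*q - 9/10, g_2 = q**3 - 13/6*q**2 - 7/3*q + 5/6.

Reduce h = -4*q**2 - 10*q + 1 modulo G:
  leading term q**2: no divisor's leading term divides it; move -4*q**2 to the remainder.
  leading term q: no divisor's leading term divides it; move -10*q to the remainder.
  leading term 1: no divisor's leading term divides it; move 1 to the remainder.
  normal form = -4*q**2 - 10*q + 1.
The normal form is nonzero, so h ∉ I. Since h minus its normal form lies in I, I + (h) = I + (r) where r = -4*q**2 - 10*q + 1; decide whether this ideal is the whole ring.
Run Buchberger on G together with r (pairs among the g_i already reduce to 0 since G is a Gröbner basis):
g_1 = p + 3/5*q**2 - 13/10*q - 9/10, LT = p.
g_2 = q**3 - 13/6*q**2 - 7/3*q + 5/6, LT = q**3.
r = -4*q**2 - 10*q + 1, LT = q**2.

S(g_2,r): lcm = q**3. S = -14/3*q**2 - 25/12*q + 5/6.
  reduce S modulo (g_1, g_2, r):
  remainder 115/12*q - 1/3 ≠ 0; add m_4 = 115/12*q - 1/3 to the basis.

S(g_2,m_4): lcm = q**3. S = -1471/690*q**2 - 7/3*q + 5/6.
  reduce S modulo (g_1, g_2, r, m_4):
  remainder 8561/21160 ≠ 0; add m_5 = 8561/21160 to the basis.

The other S-polynomials (S(g_1,g_2), S(g_1,r), S(g_1,m_4), S(r,m_4), S(g_1,m_5), S(g_2,m_5), S(r,m_5), S(m_4,m_5)) all reduce to 0 modulo the current basis, so we have a Gröbner basis.
Inter-reduce: drop elements whose leading term is divisible by another's, tail-reduce, and make monic.
Reduced Gröbner basis: {1}.
The reduced Gröbner basis of I + (h) is {1}: the ideal is the whole ring, so the enlarged system has no common solution — adjoining h is inconsistent.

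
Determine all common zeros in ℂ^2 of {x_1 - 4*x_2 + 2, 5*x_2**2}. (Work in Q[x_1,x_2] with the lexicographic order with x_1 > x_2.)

{(-2, 0)}

Compute a lex Gröbner basis by Buchberger's algorithm.
f_1 = x_1 - 4*x_2 + 2, LT = x_1.
f_2 = 5*x_2**2, LT = x_2**2.

The S-polynomials (S(f_1,f_2)) all reduce to 0 modulo the current basis, so we have a Gröbner basis.
Inter-reduce: drop elements whose leading term is divisible by another's, tail-reduce, and make monic.
Reduced Gröbner basis: {x_1 - 4*x_2 + 2, x_2**2}.

From the last basis element, x_2**2 = 0, so x_2 takes values in {0}. Each choice, substituted upward through the basis, yields the corresponding point(s) of the solution set.
  x_2 = 0: the earlier basis element becomes x_1 + 2 = 0, giving x_1 = -2 — point (-2, 0).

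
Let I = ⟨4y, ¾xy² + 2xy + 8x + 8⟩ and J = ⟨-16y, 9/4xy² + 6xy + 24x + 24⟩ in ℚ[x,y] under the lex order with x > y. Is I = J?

Yes, the ideals are equal.

For a fixed monomial order, each ideal has a unique reduced Gröbner basis; comparing bases decides equality.
Buchberger on the first generating set:
f_1 = 4y, LT = y.
f_2 = ¾xy² + 2xy + 8x + 8, LT = xy².

S(f_1,f_2): lcm = xy². S = -8/3xy - 32/3x - 32/3.
  reduce S modulo (f_1, f_2):
  remainder -32/3x - 32/3 ≠ 0; add g_3 = -32/3x - 32/3 to the basis.

The other S-polynomials (S(f_1,g_3), S(f_2,g_3)) all reduce to 0 modulo the current basis, so we have a Gröbner basis.
Inter-reduce: drop elements whose leading term is divisible by another's, tail-reduce, and make monic.
Reduced Gröbner basis: {x + 1, y}.

Buchberger on the second generating set:
h_1 = -16y, LT = y.
h_2 = 9/4xy² + 6xy + 24x + 24, LT = xy².

S(h_1,h_2): lcm = xy². S = -8/3xy - 32/3x - 32/3.
  reduce S modulo (h_1, h_2):
  remainder -32/3x - 32/3 ≠ 0; add k_3 = -32/3x - 32/3 to the basis.

The other S-polynomials (S(h_1,k_3), S(h_2,k_3)) all reduce to 0 modulo the current basis, so we have a Gröbner basis.
Inter-reduce: drop elements whose leading term is divisible by another's, tail-reduce, and make monic.
Reduced Gröbner basis: {x + 1, y}.

These coincide, so the ideals are equal.
The choice of monomial ordering does not affect the verdict — as long as both bases are computed under the same ordering, their equality decides ideal equality.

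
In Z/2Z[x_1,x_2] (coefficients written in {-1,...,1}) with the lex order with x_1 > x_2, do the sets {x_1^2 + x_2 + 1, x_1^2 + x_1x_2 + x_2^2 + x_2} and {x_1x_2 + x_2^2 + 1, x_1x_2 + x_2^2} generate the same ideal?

For a fixed monomial order, each ideal has a unique reduced Gröbner basis; comparing bases decides equality.
Buchberger on the first generating set:
f_1 = x_1^2 + x_2 + 1, LT = x_1^2.
f_2 = x_1^2 + x_1x_2 + x_2^2 + x_2, LT = x_1^2.

S(f_1,f_2): lcm = x_1^2. S = x_1x_2 + x_2^2 + 1.
  reduce S modulo (f_1, f_2):
  remainder x_1x_2 + x_2^2 + 1 ≠ 0; add g_3 = x_1x_2 + x_2^2 + 1 to the basis.

S(f_1,g_3): lcm = x_1^2x_2. S = x_1x_2^2 + x_1 + x_2^2 + x_2.
  reduce S modulo (f_1, f_2, g_3):
  remainder x_1 + x_2^3 + x_2^2 ≠ 0; add g_4 = x_1 + x_2^3 + x_2^2 to the basis.

S(f_1,g_4): lcm = x_1^2. S = x_1x_2^3 + x_1x_2^2 + x_2 + 1.
  reduce S modulo (f_1, f_2, g_3, g_4):
  remainder x_2^4 + x_2^3 + x_2^2 + 1 ≠ 0; add g_5 = x_2^4 + x_2^3 + x_2^2 + 1 to the basis.

The other S-polynomials (S(f_2,g_3), S(f_2,g_4), S(g_3,g_4), S(f_1,g_5), S(f_2,g_5), S(g_3,g_5), S(g_4,g_5)) all reduce to 0 modulo the current basis, so we have a Gröbner basis.
Inter-reduce: drop elements whose leading term is divisible by another's, tail-reduce, and make monic.
Reduced Gröbner basis: {x_1 + x_2^3 + x_2^2, x_2^4 + x_2^3 + x_2^2 + 1}.

Buchberger on the second generating set:
h_1 = x_1x_2 + x_2^2 + 1, LT = x_1x_2.
h_2 = x_1x_2 + x_2^2, LT = x_1x_2.

S(h_1,h_2): lcm = x_1x_2. S = 1.
  reduce S modulo (h_1, h_2):
  remainder 1 ≠ 0; add k_3 = 1 to the basis.

The other S-polynomials (S(h_1,k_3), S(h_2,k_3)) all reduce to 0 modulo the current basis, so we have a Gröbner basis.
Inter-reduce: drop elements whose leading term is divisible by another's, tail-reduce, and make monic.
Reduced Gröbner basis: {1}.

These differ, so the ideals are not equal.

No, the ideals differ.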